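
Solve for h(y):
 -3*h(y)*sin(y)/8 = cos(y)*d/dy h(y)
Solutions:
 h(y) = C1*cos(y)^(3/8)


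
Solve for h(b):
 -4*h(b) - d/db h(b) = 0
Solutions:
 h(b) = C1*exp(-4*b)


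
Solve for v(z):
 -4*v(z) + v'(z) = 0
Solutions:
 v(z) = C1*exp(4*z)


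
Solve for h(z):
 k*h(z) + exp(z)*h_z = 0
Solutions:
 h(z) = C1*exp(k*exp(-z))


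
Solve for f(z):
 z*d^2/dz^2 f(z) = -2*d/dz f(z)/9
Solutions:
 f(z) = C1 + C2*z^(7/9)


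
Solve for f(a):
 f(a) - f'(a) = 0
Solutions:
 f(a) = C1*exp(a)


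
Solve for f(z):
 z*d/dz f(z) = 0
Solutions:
 f(z) = C1


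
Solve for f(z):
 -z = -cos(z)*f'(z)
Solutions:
 f(z) = C1 + Integral(z/cos(z), z)


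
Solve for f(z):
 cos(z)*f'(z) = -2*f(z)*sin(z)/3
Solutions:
 f(z) = C1*cos(z)^(2/3)


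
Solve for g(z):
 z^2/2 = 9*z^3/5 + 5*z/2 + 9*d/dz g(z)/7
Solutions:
 g(z) = C1 - 7*z^4/20 + 7*z^3/54 - 35*z^2/36


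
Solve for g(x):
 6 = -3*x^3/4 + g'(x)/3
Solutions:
 g(x) = C1 + 9*x^4/16 + 18*x


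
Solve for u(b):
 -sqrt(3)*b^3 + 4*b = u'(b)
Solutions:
 u(b) = C1 - sqrt(3)*b^4/4 + 2*b^2


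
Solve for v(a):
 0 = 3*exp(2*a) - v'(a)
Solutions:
 v(a) = C1 + 3*exp(2*a)/2


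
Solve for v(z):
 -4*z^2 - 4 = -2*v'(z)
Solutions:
 v(z) = C1 + 2*z^3/3 + 2*z


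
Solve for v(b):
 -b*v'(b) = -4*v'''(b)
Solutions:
 v(b) = C1 + Integral(C2*airyai(2^(1/3)*b/2) + C3*airybi(2^(1/3)*b/2), b)


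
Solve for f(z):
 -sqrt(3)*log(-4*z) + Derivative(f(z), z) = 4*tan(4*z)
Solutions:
 f(z) = C1 + sqrt(3)*z*(log(-z) - 1) + 2*sqrt(3)*z*log(2) - log(cos(4*z))


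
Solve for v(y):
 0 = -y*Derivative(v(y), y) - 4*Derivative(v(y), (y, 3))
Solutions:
 v(y) = C1 + Integral(C2*airyai(-2^(1/3)*y/2) + C3*airybi(-2^(1/3)*y/2), y)


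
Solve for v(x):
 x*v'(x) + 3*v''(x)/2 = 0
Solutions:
 v(x) = C1 + C2*erf(sqrt(3)*x/3)


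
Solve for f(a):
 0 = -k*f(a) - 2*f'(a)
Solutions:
 f(a) = C1*exp(-a*k/2)


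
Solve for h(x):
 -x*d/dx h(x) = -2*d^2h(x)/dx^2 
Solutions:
 h(x) = C1 + C2*erfi(x/2)


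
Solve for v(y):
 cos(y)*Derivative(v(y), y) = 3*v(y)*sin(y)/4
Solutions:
 v(y) = C1/cos(y)^(3/4)


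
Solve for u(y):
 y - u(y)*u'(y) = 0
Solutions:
 u(y) = -sqrt(C1 + y^2)
 u(y) = sqrt(C1 + y^2)


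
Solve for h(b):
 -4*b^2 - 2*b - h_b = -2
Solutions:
 h(b) = C1 - 4*b^3/3 - b^2 + 2*b


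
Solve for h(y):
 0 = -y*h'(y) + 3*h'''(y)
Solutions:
 h(y) = C1 + Integral(C2*airyai(3^(2/3)*y/3) + C3*airybi(3^(2/3)*y/3), y)


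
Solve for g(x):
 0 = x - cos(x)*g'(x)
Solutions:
 g(x) = C1 + Integral(x/cos(x), x)


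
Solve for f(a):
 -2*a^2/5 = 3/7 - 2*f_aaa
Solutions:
 f(a) = C1 + C2*a + C3*a^2 + a^5/300 + a^3/28


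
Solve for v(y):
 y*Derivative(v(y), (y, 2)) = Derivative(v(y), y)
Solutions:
 v(y) = C1 + C2*y^2


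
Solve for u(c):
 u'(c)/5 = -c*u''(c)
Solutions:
 u(c) = C1 + C2*c^(4/5)


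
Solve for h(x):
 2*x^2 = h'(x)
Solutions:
 h(x) = C1 + 2*x^3/3


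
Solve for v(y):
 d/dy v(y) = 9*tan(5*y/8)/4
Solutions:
 v(y) = C1 - 18*log(cos(5*y/8))/5


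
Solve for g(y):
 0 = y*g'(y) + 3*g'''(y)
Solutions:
 g(y) = C1 + Integral(C2*airyai(-3^(2/3)*y/3) + C3*airybi(-3^(2/3)*y/3), y)


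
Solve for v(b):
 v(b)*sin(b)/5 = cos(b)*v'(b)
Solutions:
 v(b) = C1/cos(b)^(1/5)


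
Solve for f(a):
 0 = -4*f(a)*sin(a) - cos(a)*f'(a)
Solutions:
 f(a) = C1*cos(a)^4


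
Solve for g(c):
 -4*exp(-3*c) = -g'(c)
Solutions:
 g(c) = C1 - 4*exp(-3*c)/3


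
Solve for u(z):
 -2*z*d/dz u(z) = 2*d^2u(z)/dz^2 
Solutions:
 u(z) = C1 + C2*erf(sqrt(2)*z/2)


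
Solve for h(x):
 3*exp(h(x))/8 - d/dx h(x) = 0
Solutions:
 h(x) = log(-1/(C1 + 3*x)) + 3*log(2)


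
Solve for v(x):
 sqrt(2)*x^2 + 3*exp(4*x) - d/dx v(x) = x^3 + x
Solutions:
 v(x) = C1 - x^4/4 + sqrt(2)*x^3/3 - x^2/2 + 3*exp(4*x)/4


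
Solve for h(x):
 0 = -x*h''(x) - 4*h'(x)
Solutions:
 h(x) = C1 + C2/x^3


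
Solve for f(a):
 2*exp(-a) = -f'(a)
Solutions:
 f(a) = C1 + 2*exp(-a)


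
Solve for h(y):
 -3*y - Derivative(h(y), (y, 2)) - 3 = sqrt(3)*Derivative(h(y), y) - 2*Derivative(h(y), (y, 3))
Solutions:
 h(y) = C1 + C2*exp(y*(1 - sqrt(1 + 8*sqrt(3)))/4) + C3*exp(y*(1 + sqrt(1 + 8*sqrt(3)))/4) - sqrt(3)*y^2/2 - sqrt(3)*y + y


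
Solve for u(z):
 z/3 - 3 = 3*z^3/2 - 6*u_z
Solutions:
 u(z) = C1 + z^4/16 - z^2/36 + z/2


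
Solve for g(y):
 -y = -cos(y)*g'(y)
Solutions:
 g(y) = C1 + Integral(y/cos(y), y)


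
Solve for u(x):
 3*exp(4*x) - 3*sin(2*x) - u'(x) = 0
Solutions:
 u(x) = C1 + 3*exp(4*x)/4 + 3*cos(2*x)/2


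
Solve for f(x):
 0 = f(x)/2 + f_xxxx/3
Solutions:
 f(x) = (C1*sin(6^(1/4)*x/2) + C2*cos(6^(1/4)*x/2))*exp(-6^(1/4)*x/2) + (C3*sin(6^(1/4)*x/2) + C4*cos(6^(1/4)*x/2))*exp(6^(1/4)*x/2)


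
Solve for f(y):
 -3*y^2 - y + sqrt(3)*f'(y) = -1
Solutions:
 f(y) = C1 + sqrt(3)*y^3/3 + sqrt(3)*y^2/6 - sqrt(3)*y/3


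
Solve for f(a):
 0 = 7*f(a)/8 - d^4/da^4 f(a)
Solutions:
 f(a) = C1*exp(-14^(1/4)*a/2) + C2*exp(14^(1/4)*a/2) + C3*sin(14^(1/4)*a/2) + C4*cos(14^(1/4)*a/2)


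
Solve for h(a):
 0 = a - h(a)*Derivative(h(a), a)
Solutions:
 h(a) = -sqrt(C1 + a^2)
 h(a) = sqrt(C1 + a^2)


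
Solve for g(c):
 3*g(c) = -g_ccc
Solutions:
 g(c) = C3*exp(-3^(1/3)*c) + (C1*sin(3^(5/6)*c/2) + C2*cos(3^(5/6)*c/2))*exp(3^(1/3)*c/2)


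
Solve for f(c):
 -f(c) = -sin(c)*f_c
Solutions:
 f(c) = C1*sqrt(cos(c) - 1)/sqrt(cos(c) + 1)


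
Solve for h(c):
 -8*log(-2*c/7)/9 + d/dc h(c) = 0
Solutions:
 h(c) = C1 + 8*c*log(-c)/9 + 8*c*(-log(7) - 1 + log(2))/9


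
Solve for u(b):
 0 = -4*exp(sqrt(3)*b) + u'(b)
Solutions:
 u(b) = C1 + 4*sqrt(3)*exp(sqrt(3)*b)/3


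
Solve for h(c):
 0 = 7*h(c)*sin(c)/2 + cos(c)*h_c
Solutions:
 h(c) = C1*cos(c)^(7/2)


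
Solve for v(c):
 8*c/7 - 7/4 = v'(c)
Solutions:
 v(c) = C1 + 4*c^2/7 - 7*c/4


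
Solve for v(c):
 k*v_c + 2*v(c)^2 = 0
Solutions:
 v(c) = k/(C1*k + 2*c)


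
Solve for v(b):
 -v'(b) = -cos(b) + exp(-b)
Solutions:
 v(b) = C1 + sin(b) + exp(-b)


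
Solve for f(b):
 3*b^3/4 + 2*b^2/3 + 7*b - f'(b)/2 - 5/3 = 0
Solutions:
 f(b) = C1 + 3*b^4/8 + 4*b^3/9 + 7*b^2 - 10*b/3


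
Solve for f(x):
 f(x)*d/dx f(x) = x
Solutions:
 f(x) = -sqrt(C1 + x^2)
 f(x) = sqrt(C1 + x^2)


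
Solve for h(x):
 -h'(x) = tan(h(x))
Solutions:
 h(x) = pi - asin(C1*exp(-x))
 h(x) = asin(C1*exp(-x))


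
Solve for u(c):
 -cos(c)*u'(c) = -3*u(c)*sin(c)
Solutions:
 u(c) = C1/cos(c)^3


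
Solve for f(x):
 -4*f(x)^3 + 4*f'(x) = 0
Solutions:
 f(x) = -sqrt(2)*sqrt(-1/(C1 + x))/2
 f(x) = sqrt(2)*sqrt(-1/(C1 + x))/2


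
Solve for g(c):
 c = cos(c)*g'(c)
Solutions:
 g(c) = C1 + Integral(c/cos(c), c)


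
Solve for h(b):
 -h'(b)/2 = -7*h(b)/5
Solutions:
 h(b) = C1*exp(14*b/5)


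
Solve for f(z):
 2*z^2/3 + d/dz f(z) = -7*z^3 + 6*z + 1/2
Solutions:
 f(z) = C1 - 7*z^4/4 - 2*z^3/9 + 3*z^2 + z/2


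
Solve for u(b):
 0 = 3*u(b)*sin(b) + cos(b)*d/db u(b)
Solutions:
 u(b) = C1*cos(b)^3


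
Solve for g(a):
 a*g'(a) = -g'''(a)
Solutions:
 g(a) = C1 + Integral(C2*airyai(-a) + C3*airybi(-a), a)


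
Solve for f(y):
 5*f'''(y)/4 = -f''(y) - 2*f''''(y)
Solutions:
 f(y) = C1 + C2*y + (C3*sin(sqrt(103)*y/16) + C4*cos(sqrt(103)*y/16))*exp(-5*y/16)


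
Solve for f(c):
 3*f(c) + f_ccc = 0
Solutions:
 f(c) = C3*exp(-3^(1/3)*c) + (C1*sin(3^(5/6)*c/2) + C2*cos(3^(5/6)*c/2))*exp(3^(1/3)*c/2)


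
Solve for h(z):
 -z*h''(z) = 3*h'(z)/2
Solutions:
 h(z) = C1 + C2/sqrt(z)


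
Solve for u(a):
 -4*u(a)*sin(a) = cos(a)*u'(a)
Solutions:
 u(a) = C1*cos(a)^4


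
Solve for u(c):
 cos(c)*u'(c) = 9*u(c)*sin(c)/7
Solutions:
 u(c) = C1/cos(c)^(9/7)


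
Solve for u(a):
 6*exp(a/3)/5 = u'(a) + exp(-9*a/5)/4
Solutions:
 u(a) = C1 + 18*exp(a/3)/5 + 5*exp(-9*a/5)/36


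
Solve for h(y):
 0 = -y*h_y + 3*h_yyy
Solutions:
 h(y) = C1 + Integral(C2*airyai(3^(2/3)*y/3) + C3*airybi(3^(2/3)*y/3), y)


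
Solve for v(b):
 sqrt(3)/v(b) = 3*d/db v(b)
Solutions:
 v(b) = -sqrt(C1 + 6*sqrt(3)*b)/3
 v(b) = sqrt(C1 + 6*sqrt(3)*b)/3


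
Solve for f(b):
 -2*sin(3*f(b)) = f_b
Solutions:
 f(b) = -acos((-C1 - exp(12*b))/(C1 - exp(12*b)))/3 + 2*pi/3
 f(b) = acos((-C1 - exp(12*b))/(C1 - exp(12*b)))/3


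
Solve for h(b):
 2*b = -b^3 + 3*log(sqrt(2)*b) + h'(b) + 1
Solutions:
 h(b) = C1 + b^4/4 + b^2 - 3*b*log(b) - 3*b*log(2)/2 + 2*b


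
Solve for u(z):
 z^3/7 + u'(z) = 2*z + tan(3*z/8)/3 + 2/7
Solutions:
 u(z) = C1 - z^4/28 + z^2 + 2*z/7 - 8*log(cos(3*z/8))/9


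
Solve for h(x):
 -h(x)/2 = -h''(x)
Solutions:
 h(x) = C1*exp(-sqrt(2)*x/2) + C2*exp(sqrt(2)*x/2)


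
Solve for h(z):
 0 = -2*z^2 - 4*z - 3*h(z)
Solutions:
 h(z) = 2*z*(-z - 2)/3


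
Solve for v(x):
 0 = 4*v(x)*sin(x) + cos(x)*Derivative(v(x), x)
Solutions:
 v(x) = C1*cos(x)^4


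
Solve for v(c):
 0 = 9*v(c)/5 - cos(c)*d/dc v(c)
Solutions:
 v(c) = C1*(sin(c) + 1)^(9/10)/(sin(c) - 1)^(9/10)


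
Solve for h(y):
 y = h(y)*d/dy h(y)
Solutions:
 h(y) = -sqrt(C1 + y^2)
 h(y) = sqrt(C1 + y^2)


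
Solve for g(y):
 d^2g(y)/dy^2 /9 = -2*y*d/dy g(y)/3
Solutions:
 g(y) = C1 + C2*erf(sqrt(3)*y)


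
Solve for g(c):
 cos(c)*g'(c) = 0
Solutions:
 g(c) = C1


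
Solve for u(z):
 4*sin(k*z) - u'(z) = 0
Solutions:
 u(z) = C1 - 4*cos(k*z)/k


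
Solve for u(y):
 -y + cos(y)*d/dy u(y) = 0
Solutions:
 u(y) = C1 + Integral(y/cos(y), y)


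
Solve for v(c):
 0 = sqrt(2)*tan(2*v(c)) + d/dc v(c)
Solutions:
 v(c) = -asin(C1*exp(-2*sqrt(2)*c))/2 + pi/2
 v(c) = asin(C1*exp(-2*sqrt(2)*c))/2


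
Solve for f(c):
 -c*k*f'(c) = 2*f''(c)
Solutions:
 f(c) = Piecewise((-sqrt(pi)*C1*erf(c*sqrt(k)/2)/sqrt(k) - C2, (k > 0) | (k < 0)), (-C1*c - C2, True))


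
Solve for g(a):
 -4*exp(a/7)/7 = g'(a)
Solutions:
 g(a) = C1 - 4*exp(a/7)


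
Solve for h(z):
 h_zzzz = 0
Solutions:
 h(z) = C1 + C2*z + C3*z^2 + C4*z^3


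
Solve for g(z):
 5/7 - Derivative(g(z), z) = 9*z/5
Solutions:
 g(z) = C1 - 9*z^2/10 + 5*z/7


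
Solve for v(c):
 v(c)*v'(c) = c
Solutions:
 v(c) = -sqrt(C1 + c^2)
 v(c) = sqrt(C1 + c^2)


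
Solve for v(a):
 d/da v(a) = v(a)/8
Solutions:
 v(a) = C1*exp(a/8)


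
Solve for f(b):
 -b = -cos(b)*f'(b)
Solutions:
 f(b) = C1 + Integral(b/cos(b), b)


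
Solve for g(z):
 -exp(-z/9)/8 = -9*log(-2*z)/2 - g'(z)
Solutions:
 g(z) = C1 - 9*z*log(-z)/2 + 9*z*(1 - log(2))/2 - 9*exp(-z/9)/8


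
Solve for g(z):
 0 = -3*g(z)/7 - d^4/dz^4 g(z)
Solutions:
 g(z) = (C1*sin(sqrt(2)*3^(1/4)*7^(3/4)*z/14) + C2*cos(sqrt(2)*3^(1/4)*7^(3/4)*z/14))*exp(-sqrt(2)*3^(1/4)*7^(3/4)*z/14) + (C3*sin(sqrt(2)*3^(1/4)*7^(3/4)*z/14) + C4*cos(sqrt(2)*3^(1/4)*7^(3/4)*z/14))*exp(sqrt(2)*3^(1/4)*7^(3/4)*z/14)


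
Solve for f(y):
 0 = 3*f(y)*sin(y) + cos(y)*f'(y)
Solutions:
 f(y) = C1*cos(y)^3


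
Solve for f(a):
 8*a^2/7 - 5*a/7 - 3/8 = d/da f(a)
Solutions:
 f(a) = C1 + 8*a^3/21 - 5*a^2/14 - 3*a/8


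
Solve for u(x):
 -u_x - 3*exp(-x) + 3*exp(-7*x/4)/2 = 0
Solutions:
 u(x) = C1 + 3*exp(-x) - 6*exp(-7*x/4)/7


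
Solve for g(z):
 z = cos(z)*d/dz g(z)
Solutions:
 g(z) = C1 + Integral(z/cos(z), z)


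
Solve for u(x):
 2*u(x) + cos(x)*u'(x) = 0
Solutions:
 u(x) = C1*(sin(x) - 1)/(sin(x) + 1)


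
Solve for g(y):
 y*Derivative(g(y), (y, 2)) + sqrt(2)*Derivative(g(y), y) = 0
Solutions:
 g(y) = C1 + C2*y^(1 - sqrt(2))


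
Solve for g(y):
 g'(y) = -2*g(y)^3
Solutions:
 g(y) = -sqrt(2)*sqrt(-1/(C1 - 2*y))/2
 g(y) = sqrt(2)*sqrt(-1/(C1 - 2*y))/2


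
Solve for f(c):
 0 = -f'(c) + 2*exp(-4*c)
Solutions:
 f(c) = C1 - exp(-4*c)/2


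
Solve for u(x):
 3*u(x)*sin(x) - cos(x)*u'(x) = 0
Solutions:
 u(x) = C1/cos(x)^3


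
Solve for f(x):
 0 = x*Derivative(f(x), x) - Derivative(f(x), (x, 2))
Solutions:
 f(x) = C1 + C2*erfi(sqrt(2)*x/2)


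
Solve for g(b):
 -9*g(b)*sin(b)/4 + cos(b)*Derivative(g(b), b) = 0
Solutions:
 g(b) = C1/cos(b)^(9/4)


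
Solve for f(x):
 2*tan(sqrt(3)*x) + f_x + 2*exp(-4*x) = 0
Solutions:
 f(x) = C1 - sqrt(3)*log(tan(sqrt(3)*x)^2 + 1)/3 + exp(-4*x)/2


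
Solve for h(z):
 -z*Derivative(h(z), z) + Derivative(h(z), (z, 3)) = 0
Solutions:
 h(z) = C1 + Integral(C2*airyai(z) + C3*airybi(z), z)


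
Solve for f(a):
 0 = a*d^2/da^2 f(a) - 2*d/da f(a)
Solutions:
 f(a) = C1 + C2*a^3


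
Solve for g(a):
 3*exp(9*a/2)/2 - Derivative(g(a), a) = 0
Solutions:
 g(a) = C1 + exp(9*a/2)/3


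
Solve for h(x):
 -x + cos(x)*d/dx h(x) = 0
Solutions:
 h(x) = C1 + Integral(x/cos(x), x)


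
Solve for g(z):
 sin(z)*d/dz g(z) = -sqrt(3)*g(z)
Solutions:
 g(z) = C1*(cos(z) + 1)^(sqrt(3)/2)/(cos(z) - 1)^(sqrt(3)/2)


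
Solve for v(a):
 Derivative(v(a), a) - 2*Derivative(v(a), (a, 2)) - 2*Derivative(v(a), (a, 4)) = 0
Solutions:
 v(a) = C1 + C2*exp(6^(1/3)*a*(-(9 + sqrt(129))^(1/3) + 2*6^(1/3)/(9 + sqrt(129))^(1/3))/12)*sin(2^(1/3)*3^(1/6)*a*(6*2^(1/3)/(9 + sqrt(129))^(1/3) + 3^(2/3)*(9 + sqrt(129))^(1/3))/12) + C3*exp(6^(1/3)*a*(-(9 + sqrt(129))^(1/3) + 2*6^(1/3)/(9 + sqrt(129))^(1/3))/12)*cos(2^(1/3)*3^(1/6)*a*(6*2^(1/3)/(9 + sqrt(129))^(1/3) + 3^(2/3)*(9 + sqrt(129))^(1/3))/12) + C4*exp(-6^(1/3)*a*(-(9 + sqrt(129))^(1/3) + 2*6^(1/3)/(9 + sqrt(129))^(1/3))/6)


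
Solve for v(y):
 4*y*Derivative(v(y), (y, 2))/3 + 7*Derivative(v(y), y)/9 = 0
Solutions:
 v(y) = C1 + C2*y^(5/12)


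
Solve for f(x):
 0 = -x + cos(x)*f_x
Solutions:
 f(x) = C1 + Integral(x/cos(x), x)


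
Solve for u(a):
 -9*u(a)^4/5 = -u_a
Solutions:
 u(a) = 5^(1/3)*(-1/(C1 + 27*a))^(1/3)
 u(a) = 5^(1/3)*(-1/(C1 + 9*a))^(1/3)*(-3^(2/3) - 3*3^(1/6)*I)/6
 u(a) = 5^(1/3)*(-1/(C1 + 9*a))^(1/3)*(-3^(2/3) + 3*3^(1/6)*I)/6


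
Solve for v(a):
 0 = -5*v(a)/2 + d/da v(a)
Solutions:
 v(a) = C1*exp(5*a/2)


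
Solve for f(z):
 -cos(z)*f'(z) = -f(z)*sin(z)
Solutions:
 f(z) = C1/cos(z)


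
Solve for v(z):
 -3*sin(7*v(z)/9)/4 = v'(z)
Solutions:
 3*z/4 + 9*log(cos(7*v(z)/9) - 1)/14 - 9*log(cos(7*v(z)/9) + 1)/14 = C1


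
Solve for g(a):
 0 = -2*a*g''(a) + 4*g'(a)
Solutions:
 g(a) = C1 + C2*a^3


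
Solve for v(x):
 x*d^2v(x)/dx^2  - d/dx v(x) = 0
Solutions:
 v(x) = C1 + C2*x^2


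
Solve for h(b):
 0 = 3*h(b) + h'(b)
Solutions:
 h(b) = C1*exp(-3*b)


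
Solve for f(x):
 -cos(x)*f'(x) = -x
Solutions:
 f(x) = C1 + Integral(x/cos(x), x)


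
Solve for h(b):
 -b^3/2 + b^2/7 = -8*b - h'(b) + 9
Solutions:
 h(b) = C1 + b^4/8 - b^3/21 - 4*b^2 + 9*b


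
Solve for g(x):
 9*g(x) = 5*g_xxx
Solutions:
 g(x) = C3*exp(15^(2/3)*x/5) + (C1*sin(3*3^(1/6)*5^(2/3)*x/10) + C2*cos(3*3^(1/6)*5^(2/3)*x/10))*exp(-15^(2/3)*x/10)


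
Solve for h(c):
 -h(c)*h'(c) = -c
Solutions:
 h(c) = -sqrt(C1 + c^2)
 h(c) = sqrt(C1 + c^2)


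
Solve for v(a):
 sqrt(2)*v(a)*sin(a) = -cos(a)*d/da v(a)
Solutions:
 v(a) = C1*cos(a)^(sqrt(2))


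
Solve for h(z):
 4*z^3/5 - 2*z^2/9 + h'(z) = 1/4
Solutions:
 h(z) = C1 - z^4/5 + 2*z^3/27 + z/4


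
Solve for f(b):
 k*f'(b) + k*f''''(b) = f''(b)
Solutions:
 f(b) = C1 + C2*exp(2^(1/3)*b*(6^(1/3)*(sqrt(3)*sqrt(27 - 4/k^3) + 9)^(1/3)/12 - 2^(1/3)*3^(5/6)*I*(sqrt(3)*sqrt(27 - 4/k^3) + 9)^(1/3)/12 - 2/(k*(-3^(1/3) + 3^(5/6)*I)*(sqrt(3)*sqrt(27 - 4/k^3) + 9)^(1/3)))) + C3*exp(2^(1/3)*b*(6^(1/3)*(sqrt(3)*sqrt(27 - 4/k^3) + 9)^(1/3)/12 + 2^(1/3)*3^(5/6)*I*(sqrt(3)*sqrt(27 - 4/k^3) + 9)^(1/3)/12 + 2/(k*(3^(1/3) + 3^(5/6)*I)*(sqrt(3)*sqrt(27 - 4/k^3) + 9)^(1/3)))) + C4*exp(-6^(1/3)*b*(2^(1/3)*(sqrt(3)*sqrt(27 - 4/k^3) + 9)^(1/3) + 2*3^(1/3)/(k*(sqrt(3)*sqrt(27 - 4/k^3) + 9)^(1/3)))/6)


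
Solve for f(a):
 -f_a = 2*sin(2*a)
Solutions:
 f(a) = C1 + cos(2*a)


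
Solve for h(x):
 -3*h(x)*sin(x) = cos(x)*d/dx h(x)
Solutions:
 h(x) = C1*cos(x)^3


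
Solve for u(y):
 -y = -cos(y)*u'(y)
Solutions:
 u(y) = C1 + Integral(y/cos(y), y)


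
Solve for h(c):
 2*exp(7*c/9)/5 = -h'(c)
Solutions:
 h(c) = C1 - 18*exp(7*c/9)/35


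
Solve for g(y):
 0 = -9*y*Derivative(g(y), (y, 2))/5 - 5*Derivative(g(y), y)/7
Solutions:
 g(y) = C1 + C2*y^(38/63)


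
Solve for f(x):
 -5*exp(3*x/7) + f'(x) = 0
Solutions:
 f(x) = C1 + 35*exp(3*x/7)/3


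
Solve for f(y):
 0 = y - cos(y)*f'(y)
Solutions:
 f(y) = C1 + Integral(y/cos(y), y)


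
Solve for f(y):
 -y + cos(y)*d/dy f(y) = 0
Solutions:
 f(y) = C1 + Integral(y/cos(y), y)


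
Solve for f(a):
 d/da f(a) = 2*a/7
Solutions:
 f(a) = C1 + a^2/7


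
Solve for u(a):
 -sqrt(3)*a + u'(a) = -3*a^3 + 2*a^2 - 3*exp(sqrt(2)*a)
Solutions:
 u(a) = C1 - 3*a^4/4 + 2*a^3/3 + sqrt(3)*a^2/2 - 3*sqrt(2)*exp(sqrt(2)*a)/2


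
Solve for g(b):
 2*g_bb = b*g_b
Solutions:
 g(b) = C1 + C2*erfi(b/2)


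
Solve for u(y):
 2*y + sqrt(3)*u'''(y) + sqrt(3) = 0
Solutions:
 u(y) = C1 + C2*y + C3*y^2 - sqrt(3)*y^4/36 - y^3/6


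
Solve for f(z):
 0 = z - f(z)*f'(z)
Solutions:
 f(z) = -sqrt(C1 + z^2)
 f(z) = sqrt(C1 + z^2)


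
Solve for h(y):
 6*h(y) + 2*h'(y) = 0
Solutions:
 h(y) = C1*exp(-3*y)


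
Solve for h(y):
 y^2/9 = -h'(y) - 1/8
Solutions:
 h(y) = C1 - y^3/27 - y/8


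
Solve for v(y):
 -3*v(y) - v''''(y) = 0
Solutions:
 v(y) = (C1*sin(sqrt(2)*3^(1/4)*y/2) + C2*cos(sqrt(2)*3^(1/4)*y/2))*exp(-sqrt(2)*3^(1/4)*y/2) + (C3*sin(sqrt(2)*3^(1/4)*y/2) + C4*cos(sqrt(2)*3^(1/4)*y/2))*exp(sqrt(2)*3^(1/4)*y/2)


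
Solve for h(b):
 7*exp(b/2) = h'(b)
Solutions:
 h(b) = C1 + 14*exp(b/2)


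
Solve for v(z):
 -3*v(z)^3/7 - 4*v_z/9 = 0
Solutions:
 v(z) = -sqrt(14)*sqrt(-1/(C1 - 27*z))
 v(z) = sqrt(14)*sqrt(-1/(C1 - 27*z))


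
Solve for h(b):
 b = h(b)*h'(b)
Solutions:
 h(b) = -sqrt(C1 + b^2)
 h(b) = sqrt(C1 + b^2)


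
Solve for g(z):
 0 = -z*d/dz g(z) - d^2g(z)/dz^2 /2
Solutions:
 g(z) = C1 + C2*erf(z)


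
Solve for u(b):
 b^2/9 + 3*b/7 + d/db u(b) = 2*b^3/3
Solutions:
 u(b) = C1 + b^4/6 - b^3/27 - 3*b^2/14


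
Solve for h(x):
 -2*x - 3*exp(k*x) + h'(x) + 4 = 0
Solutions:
 h(x) = C1 + x^2 - 4*x + 3*exp(k*x)/k


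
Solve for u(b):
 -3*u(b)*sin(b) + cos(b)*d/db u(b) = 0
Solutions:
 u(b) = C1/cos(b)^3


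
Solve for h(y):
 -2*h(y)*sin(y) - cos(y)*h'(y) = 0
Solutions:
 h(y) = C1*cos(y)^2


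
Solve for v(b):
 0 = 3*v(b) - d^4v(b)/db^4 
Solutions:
 v(b) = C1*exp(-3^(1/4)*b) + C2*exp(3^(1/4)*b) + C3*sin(3^(1/4)*b) + C4*cos(3^(1/4)*b)


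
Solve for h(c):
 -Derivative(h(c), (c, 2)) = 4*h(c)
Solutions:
 h(c) = C1*sin(2*c) + C2*cos(2*c)


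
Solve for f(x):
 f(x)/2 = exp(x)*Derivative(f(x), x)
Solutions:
 f(x) = C1*exp(-exp(-x)/2)


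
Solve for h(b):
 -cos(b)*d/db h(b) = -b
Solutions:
 h(b) = C1 + Integral(b/cos(b), b)


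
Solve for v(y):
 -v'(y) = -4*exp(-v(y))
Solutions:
 v(y) = log(C1 + 4*y)


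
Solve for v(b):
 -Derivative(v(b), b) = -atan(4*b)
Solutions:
 v(b) = C1 + b*atan(4*b) - log(16*b^2 + 1)/8


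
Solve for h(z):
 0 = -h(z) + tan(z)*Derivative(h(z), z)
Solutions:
 h(z) = C1*sin(z)


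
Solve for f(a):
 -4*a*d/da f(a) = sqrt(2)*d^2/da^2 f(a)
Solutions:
 f(a) = C1 + C2*erf(2^(1/4)*a)


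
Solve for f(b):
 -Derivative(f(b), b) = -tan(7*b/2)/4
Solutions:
 f(b) = C1 - log(cos(7*b/2))/14


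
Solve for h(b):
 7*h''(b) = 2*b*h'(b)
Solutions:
 h(b) = C1 + C2*erfi(sqrt(7)*b/7)


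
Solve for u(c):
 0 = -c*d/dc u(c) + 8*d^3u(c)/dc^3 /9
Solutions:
 u(c) = C1 + Integral(C2*airyai(3^(2/3)*c/2) + C3*airybi(3^(2/3)*c/2), c)


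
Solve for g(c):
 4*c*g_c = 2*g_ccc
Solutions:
 g(c) = C1 + Integral(C2*airyai(2^(1/3)*c) + C3*airybi(2^(1/3)*c), c)


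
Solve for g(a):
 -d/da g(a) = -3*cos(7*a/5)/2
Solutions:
 g(a) = C1 + 15*sin(7*a/5)/14


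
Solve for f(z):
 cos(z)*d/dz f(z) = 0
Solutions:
 f(z) = C1


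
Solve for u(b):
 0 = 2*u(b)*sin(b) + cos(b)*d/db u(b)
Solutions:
 u(b) = C1*cos(b)^2


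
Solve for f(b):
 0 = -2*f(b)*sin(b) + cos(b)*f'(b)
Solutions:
 f(b) = C1/cos(b)^2


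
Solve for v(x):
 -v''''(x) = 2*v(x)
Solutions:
 v(x) = (C1*sin(2^(3/4)*x/2) + C2*cos(2^(3/4)*x/2))*exp(-2^(3/4)*x/2) + (C3*sin(2^(3/4)*x/2) + C4*cos(2^(3/4)*x/2))*exp(2^(3/4)*x/2)


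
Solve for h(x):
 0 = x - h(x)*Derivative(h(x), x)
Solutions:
 h(x) = -sqrt(C1 + x^2)
 h(x) = sqrt(C1 + x^2)


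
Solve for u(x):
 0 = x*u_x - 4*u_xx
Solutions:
 u(x) = C1 + C2*erfi(sqrt(2)*x/4)


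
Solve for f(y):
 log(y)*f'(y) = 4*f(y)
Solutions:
 f(y) = C1*exp(4*li(y))


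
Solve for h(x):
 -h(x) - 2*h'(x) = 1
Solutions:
 h(x) = C1*exp(-x/2) - 1


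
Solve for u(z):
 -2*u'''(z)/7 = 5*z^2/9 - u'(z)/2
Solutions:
 u(z) = C1 + C2*exp(-sqrt(7)*z/2) + C3*exp(sqrt(7)*z/2) + 10*z^3/27 + 80*z/63


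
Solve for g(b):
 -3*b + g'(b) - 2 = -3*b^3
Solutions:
 g(b) = C1 - 3*b^4/4 + 3*b^2/2 + 2*b


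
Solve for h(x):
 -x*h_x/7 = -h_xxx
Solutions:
 h(x) = C1 + Integral(C2*airyai(7^(2/3)*x/7) + C3*airybi(7^(2/3)*x/7), x)


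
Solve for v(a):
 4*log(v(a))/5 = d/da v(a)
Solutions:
 li(v(a)) = C1 + 4*a/5


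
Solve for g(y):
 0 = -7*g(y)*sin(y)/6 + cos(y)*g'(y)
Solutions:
 g(y) = C1/cos(y)^(7/6)


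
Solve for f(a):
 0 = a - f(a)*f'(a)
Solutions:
 f(a) = -sqrt(C1 + a^2)
 f(a) = sqrt(C1 + a^2)


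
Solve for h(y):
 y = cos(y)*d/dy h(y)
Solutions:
 h(y) = C1 + Integral(y/cos(y), y)


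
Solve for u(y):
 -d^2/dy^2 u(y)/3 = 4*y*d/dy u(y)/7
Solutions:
 u(y) = C1 + C2*erf(sqrt(42)*y/7)


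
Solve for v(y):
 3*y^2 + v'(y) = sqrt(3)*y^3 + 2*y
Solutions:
 v(y) = C1 + sqrt(3)*y^4/4 - y^3 + y^2


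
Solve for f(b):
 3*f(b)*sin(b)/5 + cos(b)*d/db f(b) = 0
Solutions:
 f(b) = C1*cos(b)^(3/5)


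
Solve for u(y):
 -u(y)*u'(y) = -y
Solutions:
 u(y) = -sqrt(C1 + y^2)
 u(y) = sqrt(C1 + y^2)


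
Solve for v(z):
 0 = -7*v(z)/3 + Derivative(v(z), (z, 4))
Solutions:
 v(z) = C1*exp(-3^(3/4)*7^(1/4)*z/3) + C2*exp(3^(3/4)*7^(1/4)*z/3) + C3*sin(3^(3/4)*7^(1/4)*z/3) + C4*cos(3^(3/4)*7^(1/4)*z/3)


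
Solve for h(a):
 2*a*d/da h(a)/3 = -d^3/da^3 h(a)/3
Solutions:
 h(a) = C1 + Integral(C2*airyai(-2^(1/3)*a) + C3*airybi(-2^(1/3)*a), a)


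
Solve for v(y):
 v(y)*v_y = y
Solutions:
 v(y) = -sqrt(C1 + y^2)
 v(y) = sqrt(C1 + y^2)


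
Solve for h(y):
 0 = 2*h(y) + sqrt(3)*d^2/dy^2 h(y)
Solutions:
 h(y) = C1*sin(sqrt(2)*3^(3/4)*y/3) + C2*cos(sqrt(2)*3^(3/4)*y/3)


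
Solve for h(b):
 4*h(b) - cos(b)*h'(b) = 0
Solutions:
 h(b) = C1*(sin(b)^2 + 2*sin(b) + 1)/(sin(b)^2 - 2*sin(b) + 1)


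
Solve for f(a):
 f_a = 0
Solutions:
 f(a) = C1


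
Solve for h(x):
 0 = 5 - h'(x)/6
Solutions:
 h(x) = C1 + 30*x


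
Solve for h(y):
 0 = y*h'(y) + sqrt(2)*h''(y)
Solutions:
 h(y) = C1 + C2*erf(2^(1/4)*y/2)


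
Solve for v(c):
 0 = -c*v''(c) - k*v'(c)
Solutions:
 v(c) = C1 + c^(1 - re(k))*(C2*sin(log(c)*Abs(im(k))) + C3*cos(log(c)*im(k)))


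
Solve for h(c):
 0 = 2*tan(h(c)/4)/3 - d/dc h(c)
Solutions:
 h(c) = -4*asin(C1*exp(c/6)) + 4*pi
 h(c) = 4*asin(C1*exp(c/6))


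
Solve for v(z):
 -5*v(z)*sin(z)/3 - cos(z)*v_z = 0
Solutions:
 v(z) = C1*cos(z)^(5/3)


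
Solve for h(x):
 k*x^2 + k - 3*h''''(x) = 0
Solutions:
 h(x) = C1 + C2*x + C3*x^2 + C4*x^3 + k*x^6/1080 + k*x^4/72


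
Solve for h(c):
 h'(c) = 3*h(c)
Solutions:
 h(c) = C1*exp(3*c)


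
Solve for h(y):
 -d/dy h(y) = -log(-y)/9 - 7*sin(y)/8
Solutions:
 h(y) = C1 + y*log(-y)/9 - y/9 - 7*cos(y)/8


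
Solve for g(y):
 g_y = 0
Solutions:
 g(y) = C1


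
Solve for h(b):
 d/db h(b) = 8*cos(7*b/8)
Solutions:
 h(b) = C1 + 64*sin(7*b/8)/7


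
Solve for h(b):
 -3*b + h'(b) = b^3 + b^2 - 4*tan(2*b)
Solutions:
 h(b) = C1 + b^4/4 + b^3/3 + 3*b^2/2 + 2*log(cos(2*b))


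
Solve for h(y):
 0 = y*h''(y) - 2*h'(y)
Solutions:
 h(y) = C1 + C2*y^3


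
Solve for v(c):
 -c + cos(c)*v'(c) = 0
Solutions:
 v(c) = C1 + Integral(c/cos(c), c)


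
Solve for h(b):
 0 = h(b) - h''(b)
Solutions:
 h(b) = C1*exp(-b) + C2*exp(b)


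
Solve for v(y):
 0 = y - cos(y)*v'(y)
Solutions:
 v(y) = C1 + Integral(y/cos(y), y)


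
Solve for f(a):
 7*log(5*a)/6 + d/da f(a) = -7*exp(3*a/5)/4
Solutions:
 f(a) = C1 - 7*a*log(a)/6 + 7*a*(1 - log(5))/6 - 35*exp(3*a/5)/12


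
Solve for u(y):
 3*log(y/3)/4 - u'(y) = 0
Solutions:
 u(y) = C1 + 3*y*log(y)/4 - 3*y*log(3)/4 - 3*y/4


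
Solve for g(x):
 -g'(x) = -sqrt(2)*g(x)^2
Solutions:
 g(x) = -1/(C1 + sqrt(2)*x)


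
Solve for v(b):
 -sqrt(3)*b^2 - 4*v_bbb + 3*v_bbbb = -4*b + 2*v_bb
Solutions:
 v(b) = C1 + C2*b + C3*exp(b*(2 - sqrt(10))/3) + C4*exp(b*(2 + sqrt(10))/3) - sqrt(3)*b^4/24 + b^3*(1 + sqrt(3))/3 + b^2*(-11*sqrt(3)/4 - 2)


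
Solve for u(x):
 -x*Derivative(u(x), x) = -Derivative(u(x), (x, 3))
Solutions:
 u(x) = C1 + Integral(C2*airyai(x) + C3*airybi(x), x)


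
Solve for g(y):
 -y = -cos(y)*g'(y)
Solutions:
 g(y) = C1 + Integral(y/cos(y), y)


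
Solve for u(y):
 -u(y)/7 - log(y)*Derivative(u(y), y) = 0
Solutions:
 u(y) = C1*exp(-li(y)/7)


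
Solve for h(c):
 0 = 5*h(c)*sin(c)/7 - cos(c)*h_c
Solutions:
 h(c) = C1/cos(c)^(5/7)


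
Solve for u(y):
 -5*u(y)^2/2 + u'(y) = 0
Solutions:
 u(y) = -2/(C1 + 5*y)


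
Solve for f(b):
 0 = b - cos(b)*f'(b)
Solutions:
 f(b) = C1 + Integral(b/cos(b), b)


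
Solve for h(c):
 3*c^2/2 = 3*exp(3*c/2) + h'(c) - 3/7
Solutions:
 h(c) = C1 + c^3/2 + 3*c/7 - 2*exp(3*c/2)


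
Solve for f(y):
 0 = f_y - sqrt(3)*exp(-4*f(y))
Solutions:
 f(y) = log(-I*(C1 + 4*sqrt(3)*y)^(1/4))
 f(y) = log(I*(C1 + 4*sqrt(3)*y)^(1/4))
 f(y) = log(-(C1 + 4*sqrt(3)*y)^(1/4))
 f(y) = log(C1 + 4*sqrt(3)*y)/4


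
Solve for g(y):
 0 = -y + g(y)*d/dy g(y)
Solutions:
 g(y) = -sqrt(C1 + y^2)
 g(y) = sqrt(C1 + y^2)


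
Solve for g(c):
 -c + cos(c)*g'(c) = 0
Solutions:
 g(c) = C1 + Integral(c/cos(c), c)


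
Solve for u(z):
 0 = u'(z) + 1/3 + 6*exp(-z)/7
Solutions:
 u(z) = C1 - z/3 + 6*exp(-z)/7


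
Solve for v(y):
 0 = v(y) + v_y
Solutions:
 v(y) = C1*exp(-y)


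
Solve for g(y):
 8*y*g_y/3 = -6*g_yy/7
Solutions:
 g(y) = C1 + C2*erf(sqrt(14)*y/3)


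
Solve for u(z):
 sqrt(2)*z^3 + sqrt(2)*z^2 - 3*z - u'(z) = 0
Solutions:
 u(z) = C1 + sqrt(2)*z^4/4 + sqrt(2)*z^3/3 - 3*z^2/2


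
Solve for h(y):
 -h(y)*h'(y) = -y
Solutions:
 h(y) = -sqrt(C1 + y^2)
 h(y) = sqrt(C1 + y^2)


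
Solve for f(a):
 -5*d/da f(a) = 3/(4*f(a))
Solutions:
 f(a) = -sqrt(C1 - 30*a)/10
 f(a) = sqrt(C1 - 30*a)/10


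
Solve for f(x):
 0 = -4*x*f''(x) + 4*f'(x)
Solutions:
 f(x) = C1 + C2*x^2


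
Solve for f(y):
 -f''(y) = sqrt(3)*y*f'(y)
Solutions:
 f(y) = C1 + C2*erf(sqrt(2)*3^(1/4)*y/2)


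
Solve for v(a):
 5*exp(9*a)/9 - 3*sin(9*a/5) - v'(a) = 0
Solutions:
 v(a) = C1 + 5*exp(9*a)/81 + 5*cos(9*a/5)/3


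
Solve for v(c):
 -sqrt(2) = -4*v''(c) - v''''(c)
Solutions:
 v(c) = C1 + C2*c + C3*sin(2*c) + C4*cos(2*c) + sqrt(2)*c^2/8


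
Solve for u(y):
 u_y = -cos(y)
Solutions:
 u(y) = C1 - sin(y)


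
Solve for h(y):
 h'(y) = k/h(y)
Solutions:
 h(y) = -sqrt(C1 + 2*k*y)
 h(y) = sqrt(C1 + 2*k*y)


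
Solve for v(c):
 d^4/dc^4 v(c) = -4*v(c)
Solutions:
 v(c) = (C1*sin(c) + C2*cos(c))*exp(-c) + (C3*sin(c) + C4*cos(c))*exp(c)


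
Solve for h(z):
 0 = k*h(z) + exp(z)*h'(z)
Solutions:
 h(z) = C1*exp(k*exp(-z))


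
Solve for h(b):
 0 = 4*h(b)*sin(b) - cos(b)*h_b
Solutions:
 h(b) = C1/cos(b)^4


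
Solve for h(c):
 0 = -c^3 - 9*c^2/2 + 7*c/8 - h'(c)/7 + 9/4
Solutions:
 h(c) = C1 - 7*c^4/4 - 21*c^3/2 + 49*c^2/16 + 63*c/4


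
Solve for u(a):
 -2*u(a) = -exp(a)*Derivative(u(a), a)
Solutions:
 u(a) = C1*exp(-2*exp(-a))


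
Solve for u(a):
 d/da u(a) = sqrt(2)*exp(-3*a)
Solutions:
 u(a) = C1 - sqrt(2)*exp(-3*a)/3


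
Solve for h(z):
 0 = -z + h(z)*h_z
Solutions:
 h(z) = -sqrt(C1 + z^2)
 h(z) = sqrt(C1 + z^2)


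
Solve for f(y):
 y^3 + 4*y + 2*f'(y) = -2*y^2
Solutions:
 f(y) = C1 - y^4/8 - y^3/3 - y^2


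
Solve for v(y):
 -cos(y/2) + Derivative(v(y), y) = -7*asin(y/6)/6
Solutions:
 v(y) = C1 - 7*y*asin(y/6)/6 - 7*sqrt(36 - y^2)/6 + 2*sin(y/2)


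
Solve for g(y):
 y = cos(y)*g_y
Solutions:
 g(y) = C1 + Integral(y/cos(y), y)


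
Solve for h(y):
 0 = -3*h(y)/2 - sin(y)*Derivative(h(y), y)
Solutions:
 h(y) = C1*(cos(y) + 1)^(3/4)/(cos(y) - 1)^(3/4)


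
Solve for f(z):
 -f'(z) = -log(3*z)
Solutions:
 f(z) = C1 + z*log(z) - z + z*log(3)


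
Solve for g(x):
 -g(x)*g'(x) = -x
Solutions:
 g(x) = -sqrt(C1 + x^2)
 g(x) = sqrt(C1 + x^2)


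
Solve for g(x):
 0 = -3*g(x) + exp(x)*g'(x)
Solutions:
 g(x) = C1*exp(-3*exp(-x))


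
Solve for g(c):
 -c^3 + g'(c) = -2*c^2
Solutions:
 g(c) = C1 + c^4/4 - 2*c^3/3


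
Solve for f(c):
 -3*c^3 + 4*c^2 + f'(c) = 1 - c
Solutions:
 f(c) = C1 + 3*c^4/4 - 4*c^3/3 - c^2/2 + c


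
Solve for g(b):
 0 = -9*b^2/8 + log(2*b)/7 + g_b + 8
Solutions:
 g(b) = C1 + 3*b^3/8 - b*log(b)/7 - 55*b/7 - b*log(2)/7


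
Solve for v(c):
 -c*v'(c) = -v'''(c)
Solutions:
 v(c) = C1 + Integral(C2*airyai(c) + C3*airybi(c), c)


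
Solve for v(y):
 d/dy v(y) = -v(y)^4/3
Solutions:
 v(y) = (-1 - sqrt(3)*I)*(1/(C1 + y))^(1/3)/2
 v(y) = (-1 + sqrt(3)*I)*(1/(C1 + y))^(1/3)/2
 v(y) = (1/(C1 + y))^(1/3)


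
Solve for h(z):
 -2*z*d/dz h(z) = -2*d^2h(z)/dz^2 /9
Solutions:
 h(z) = C1 + C2*erfi(3*sqrt(2)*z/2)


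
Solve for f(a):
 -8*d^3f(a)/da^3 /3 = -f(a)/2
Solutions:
 f(a) = C3*exp(2^(2/3)*3^(1/3)*a/4) + (C1*sin(2^(2/3)*3^(5/6)*a/8) + C2*cos(2^(2/3)*3^(5/6)*a/8))*exp(-2^(2/3)*3^(1/3)*a/8)


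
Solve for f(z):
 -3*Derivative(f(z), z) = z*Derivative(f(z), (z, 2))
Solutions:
 f(z) = C1 + C2/z^2


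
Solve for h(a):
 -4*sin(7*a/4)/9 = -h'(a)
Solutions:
 h(a) = C1 - 16*cos(7*a/4)/63


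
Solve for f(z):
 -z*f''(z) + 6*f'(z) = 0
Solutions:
 f(z) = C1 + C2*z^7


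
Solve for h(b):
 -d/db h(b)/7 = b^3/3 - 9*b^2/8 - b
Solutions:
 h(b) = C1 - 7*b^4/12 + 21*b^3/8 + 7*b^2/2


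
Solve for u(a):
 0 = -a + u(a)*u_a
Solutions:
 u(a) = -sqrt(C1 + a^2)
 u(a) = sqrt(C1 + a^2)


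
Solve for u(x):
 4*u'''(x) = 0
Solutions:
 u(x) = C1 + C2*x + C3*x^2


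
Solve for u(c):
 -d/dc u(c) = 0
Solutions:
 u(c) = C1


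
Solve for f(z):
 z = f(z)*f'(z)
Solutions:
 f(z) = -sqrt(C1 + z^2)
 f(z) = sqrt(C1 + z^2)


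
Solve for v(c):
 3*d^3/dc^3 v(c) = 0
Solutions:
 v(c) = C1 + C2*c + C3*c^2


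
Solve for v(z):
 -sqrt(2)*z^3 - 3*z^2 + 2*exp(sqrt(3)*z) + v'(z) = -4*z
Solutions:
 v(z) = C1 + sqrt(2)*z^4/4 + z^3 - 2*z^2 - 2*sqrt(3)*exp(sqrt(3)*z)/3


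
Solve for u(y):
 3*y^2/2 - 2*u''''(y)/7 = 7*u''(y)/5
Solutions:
 u(y) = C1 + C2*y + C3*sin(7*sqrt(10)*y/10) + C4*cos(7*sqrt(10)*y/10) + 5*y^4/56 - 75*y^2/343


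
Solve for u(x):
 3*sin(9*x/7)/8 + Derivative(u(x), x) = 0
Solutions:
 u(x) = C1 + 7*cos(9*x/7)/24


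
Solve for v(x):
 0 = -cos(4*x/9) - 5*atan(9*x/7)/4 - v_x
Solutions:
 v(x) = C1 - 5*x*atan(9*x/7)/4 + 35*log(81*x^2 + 49)/72 - 9*sin(4*x/9)/4


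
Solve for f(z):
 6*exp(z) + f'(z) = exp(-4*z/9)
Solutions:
 f(z) = C1 - 6*exp(z) - 9*exp(-4*z/9)/4


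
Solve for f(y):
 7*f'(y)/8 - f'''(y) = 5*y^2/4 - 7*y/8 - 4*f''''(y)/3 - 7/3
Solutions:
 f(y) = C1 + C2*exp(y*((sqrt(399) + 20)^(-1/3) + 2 + (sqrt(399) + 20)^(1/3))/8)*sin(sqrt(3)*y*(-(sqrt(399) + 20)^(1/3) + (sqrt(399) + 20)^(-1/3))/8) + C3*exp(y*((sqrt(399) + 20)^(-1/3) + 2 + (sqrt(399) + 20)^(1/3))/8)*cos(sqrt(3)*y*(-(sqrt(399) + 20)^(1/3) + (sqrt(399) + 20)^(-1/3))/8) + C4*exp(y*(-(sqrt(399) + 20)^(1/3) - 1/(sqrt(399) + 20)^(1/3) + 1)/4) + 10*y^3/21 - y^2/2 + 88*y/147


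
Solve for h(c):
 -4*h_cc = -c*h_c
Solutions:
 h(c) = C1 + C2*erfi(sqrt(2)*c/4)


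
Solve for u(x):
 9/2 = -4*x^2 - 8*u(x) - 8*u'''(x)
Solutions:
 u(x) = C3*exp(-x) - x^2/2 + (C1*sin(sqrt(3)*x/2) + C2*cos(sqrt(3)*x/2))*exp(x/2) - 9/16


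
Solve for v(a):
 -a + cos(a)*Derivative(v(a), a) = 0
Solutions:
 v(a) = C1 + Integral(a/cos(a), a)


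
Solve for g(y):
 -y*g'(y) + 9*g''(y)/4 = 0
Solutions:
 g(y) = C1 + C2*erfi(sqrt(2)*y/3)


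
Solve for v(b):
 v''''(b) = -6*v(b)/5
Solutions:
 v(b) = (C1*sin(10^(3/4)*3^(1/4)*b/10) + C2*cos(10^(3/4)*3^(1/4)*b/10))*exp(-10^(3/4)*3^(1/4)*b/10) + (C3*sin(10^(3/4)*3^(1/4)*b/10) + C4*cos(10^(3/4)*3^(1/4)*b/10))*exp(10^(3/4)*3^(1/4)*b/10)


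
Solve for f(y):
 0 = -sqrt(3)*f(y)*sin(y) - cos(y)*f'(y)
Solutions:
 f(y) = C1*cos(y)^(sqrt(3))


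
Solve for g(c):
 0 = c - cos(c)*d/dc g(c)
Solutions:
 g(c) = C1 + Integral(c/cos(c), c)


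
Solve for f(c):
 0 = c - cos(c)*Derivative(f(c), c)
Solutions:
 f(c) = C1 + Integral(c/cos(c), c)


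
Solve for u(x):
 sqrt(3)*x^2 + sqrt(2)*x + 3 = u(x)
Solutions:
 u(x) = sqrt(3)*x^2 + sqrt(2)*x + 3


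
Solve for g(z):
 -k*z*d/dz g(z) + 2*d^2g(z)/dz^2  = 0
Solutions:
 g(z) = Piecewise((-sqrt(pi)*C1*erf(z*sqrt(-k)/2)/sqrt(-k) - C2, (k > 0) | (k < 0)), (-C1*z - C2, True))


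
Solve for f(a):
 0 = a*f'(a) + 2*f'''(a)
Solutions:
 f(a) = C1 + Integral(C2*airyai(-2^(2/3)*a/2) + C3*airybi(-2^(2/3)*a/2), a)


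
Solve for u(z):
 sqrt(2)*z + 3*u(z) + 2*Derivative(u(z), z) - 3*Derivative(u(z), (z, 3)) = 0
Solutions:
 u(z) = C1*exp(-2^(1/3)*z*(4/(sqrt(697) + 27)^(1/3) + 2^(1/3)*(sqrt(697) + 27)^(1/3))/12)*sin(2^(1/3)*sqrt(3)*z*(-2^(1/3)*(sqrt(697) + 27)^(1/3) + 4/(sqrt(697) + 27)^(1/3))/12) + C2*exp(-2^(1/3)*z*(4/(sqrt(697) + 27)^(1/3) + 2^(1/3)*(sqrt(697) + 27)^(1/3))/12)*cos(2^(1/3)*sqrt(3)*z*(-2^(1/3)*(sqrt(697) + 27)^(1/3) + 4/(sqrt(697) + 27)^(1/3))/12) + C3*exp(2^(1/3)*z*(4/(sqrt(697) + 27)^(1/3) + 2^(1/3)*(sqrt(697) + 27)^(1/3))/6) - sqrt(2)*z/3 + 2*sqrt(2)/9


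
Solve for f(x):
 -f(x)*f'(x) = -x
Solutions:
 f(x) = -sqrt(C1 + x^2)
 f(x) = sqrt(C1 + x^2)


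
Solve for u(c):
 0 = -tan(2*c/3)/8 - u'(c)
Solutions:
 u(c) = C1 + 3*log(cos(2*c/3))/16


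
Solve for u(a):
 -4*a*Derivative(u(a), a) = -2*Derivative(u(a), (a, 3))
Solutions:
 u(a) = C1 + Integral(C2*airyai(2^(1/3)*a) + C3*airybi(2^(1/3)*a), a)


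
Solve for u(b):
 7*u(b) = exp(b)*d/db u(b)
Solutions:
 u(b) = C1*exp(-7*exp(-b))


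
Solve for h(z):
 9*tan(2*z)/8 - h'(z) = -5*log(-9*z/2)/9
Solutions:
 h(z) = C1 + 5*z*log(-z)/9 - 5*z/9 - 5*z*log(2)/9 + 10*z*log(3)/9 - 9*log(cos(2*z))/16


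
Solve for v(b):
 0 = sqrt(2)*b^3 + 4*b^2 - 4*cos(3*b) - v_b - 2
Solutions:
 v(b) = C1 + sqrt(2)*b^4/4 + 4*b^3/3 - 2*b - 4*sin(3*b)/3


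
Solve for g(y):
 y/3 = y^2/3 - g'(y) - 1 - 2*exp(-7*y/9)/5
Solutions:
 g(y) = C1 + y^3/9 - y^2/6 - y + 18*exp(-7*y/9)/35


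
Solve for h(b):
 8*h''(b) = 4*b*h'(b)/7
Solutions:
 h(b) = C1 + C2*erfi(sqrt(7)*b/14)


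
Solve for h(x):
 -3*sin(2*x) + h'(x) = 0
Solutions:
 h(x) = C1 - 3*cos(2*x)/2


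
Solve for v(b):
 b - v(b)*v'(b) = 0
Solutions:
 v(b) = -sqrt(C1 + b^2)
 v(b) = sqrt(C1 + b^2)


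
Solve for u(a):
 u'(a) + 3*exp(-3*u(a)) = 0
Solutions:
 u(a) = log(C1 - 9*a)/3
 u(a) = log((-3^(1/3) - 3^(5/6)*I)*(C1 - 3*a)^(1/3)/2)
 u(a) = log((-3^(1/3) + 3^(5/6)*I)*(C1 - 3*a)^(1/3)/2)


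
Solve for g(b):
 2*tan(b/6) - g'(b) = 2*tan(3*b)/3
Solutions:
 g(b) = C1 - 12*log(cos(b/6)) + 2*log(cos(3*b))/9


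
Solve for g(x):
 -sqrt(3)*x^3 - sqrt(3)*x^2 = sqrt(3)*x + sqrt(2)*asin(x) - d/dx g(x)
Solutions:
 g(x) = C1 + sqrt(3)*x^4/4 + sqrt(3)*x^3/3 + sqrt(3)*x^2/2 + sqrt(2)*(x*asin(x) + sqrt(1 - x^2))


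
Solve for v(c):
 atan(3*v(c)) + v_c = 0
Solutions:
 Integral(1/atan(3*_y), (_y, v(c))) = C1 - c


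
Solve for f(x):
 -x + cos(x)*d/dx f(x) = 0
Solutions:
 f(x) = C1 + Integral(x/cos(x), x)


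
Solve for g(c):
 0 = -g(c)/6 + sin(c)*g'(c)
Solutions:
 g(c) = C1*(cos(c) - 1)^(1/12)/(cos(c) + 1)^(1/12)


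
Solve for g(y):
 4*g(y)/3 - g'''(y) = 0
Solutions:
 g(y) = C3*exp(6^(2/3)*y/3) + (C1*sin(2^(2/3)*3^(1/6)*y/2) + C2*cos(2^(2/3)*3^(1/6)*y/2))*exp(-6^(2/3)*y/6)


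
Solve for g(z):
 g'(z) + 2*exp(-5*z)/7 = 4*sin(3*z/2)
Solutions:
 g(z) = C1 - 8*cos(3*z/2)/3 + 2*exp(-5*z)/35


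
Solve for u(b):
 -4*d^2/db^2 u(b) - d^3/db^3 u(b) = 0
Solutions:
 u(b) = C1 + C2*b + C3*exp(-4*b)


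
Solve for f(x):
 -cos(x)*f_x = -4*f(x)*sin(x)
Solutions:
 f(x) = C1/cos(x)^4


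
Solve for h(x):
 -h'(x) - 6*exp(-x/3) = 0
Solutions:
 h(x) = C1 + 18*exp(-x/3)


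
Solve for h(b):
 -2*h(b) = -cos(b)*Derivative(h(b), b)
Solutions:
 h(b) = C1*(sin(b) + 1)/(sin(b) - 1)


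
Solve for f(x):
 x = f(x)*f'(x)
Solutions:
 f(x) = -sqrt(C1 + x^2)
 f(x) = sqrt(C1 + x^2)


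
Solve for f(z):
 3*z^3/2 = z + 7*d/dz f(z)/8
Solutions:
 f(z) = C1 + 3*z^4/7 - 4*z^2/7


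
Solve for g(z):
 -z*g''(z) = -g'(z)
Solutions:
 g(z) = C1 + C2*z^2


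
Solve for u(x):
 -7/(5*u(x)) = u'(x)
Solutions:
 u(x) = -sqrt(C1 - 70*x)/5
 u(x) = sqrt(C1 - 70*x)/5


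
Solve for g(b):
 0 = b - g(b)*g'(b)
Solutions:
 g(b) = -sqrt(C1 + b^2)
 g(b) = sqrt(C1 + b^2)


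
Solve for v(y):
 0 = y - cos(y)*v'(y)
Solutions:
 v(y) = C1 + Integral(y/cos(y), y)


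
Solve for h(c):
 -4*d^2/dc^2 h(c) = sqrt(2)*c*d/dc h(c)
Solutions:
 h(c) = C1 + C2*erf(2^(3/4)*c/4)


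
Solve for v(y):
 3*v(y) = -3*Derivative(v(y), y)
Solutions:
 v(y) = C1*exp(-y)


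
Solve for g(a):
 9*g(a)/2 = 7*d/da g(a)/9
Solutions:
 g(a) = C1*exp(81*a/14)


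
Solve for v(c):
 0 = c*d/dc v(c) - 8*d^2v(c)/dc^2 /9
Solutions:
 v(c) = C1 + C2*erfi(3*c/4)


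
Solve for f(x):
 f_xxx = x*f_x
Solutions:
 f(x) = C1 + Integral(C2*airyai(x) + C3*airybi(x), x)


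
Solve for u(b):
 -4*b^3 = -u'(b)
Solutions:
 u(b) = C1 + b^4


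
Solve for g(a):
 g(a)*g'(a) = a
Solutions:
 g(a) = -sqrt(C1 + a^2)
 g(a) = sqrt(C1 + a^2)


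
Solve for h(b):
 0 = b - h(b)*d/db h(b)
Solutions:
 h(b) = -sqrt(C1 + b^2)
 h(b) = sqrt(C1 + b^2)


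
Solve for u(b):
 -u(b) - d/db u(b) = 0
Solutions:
 u(b) = C1*exp(-b)


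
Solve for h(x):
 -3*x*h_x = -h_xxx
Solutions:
 h(x) = C1 + Integral(C2*airyai(3^(1/3)*x) + C3*airybi(3^(1/3)*x), x)


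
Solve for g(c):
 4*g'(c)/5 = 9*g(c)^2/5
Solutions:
 g(c) = -4/(C1 + 9*c)


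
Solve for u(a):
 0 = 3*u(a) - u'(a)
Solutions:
 u(a) = C1*exp(3*a)


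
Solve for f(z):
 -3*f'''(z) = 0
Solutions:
 f(z) = C1 + C2*z + C3*z^2


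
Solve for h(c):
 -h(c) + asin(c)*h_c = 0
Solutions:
 h(c) = C1*exp(Integral(1/asin(c), c))


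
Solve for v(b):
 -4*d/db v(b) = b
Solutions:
 v(b) = C1 - b^2/8


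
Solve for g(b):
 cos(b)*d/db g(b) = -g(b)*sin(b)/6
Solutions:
 g(b) = C1*cos(b)^(1/6)


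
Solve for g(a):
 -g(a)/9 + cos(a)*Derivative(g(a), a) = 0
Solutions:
 g(a) = C1*(sin(a) + 1)^(1/18)/(sin(a) - 1)^(1/18)


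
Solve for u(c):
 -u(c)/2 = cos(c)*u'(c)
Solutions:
 u(c) = C1*(sin(c) - 1)^(1/4)/(sin(c) + 1)^(1/4)


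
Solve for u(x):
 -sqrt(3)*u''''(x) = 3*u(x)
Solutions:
 u(x) = (C1*sin(sqrt(2)*3^(1/8)*x/2) + C2*cos(sqrt(2)*3^(1/8)*x/2))*exp(-sqrt(2)*3^(1/8)*x/2) + (C3*sin(sqrt(2)*3^(1/8)*x/2) + C4*cos(sqrt(2)*3^(1/8)*x/2))*exp(sqrt(2)*3^(1/8)*x/2)


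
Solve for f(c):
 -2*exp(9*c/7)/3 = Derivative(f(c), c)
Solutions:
 f(c) = C1 - 14*exp(9*c/7)/27
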